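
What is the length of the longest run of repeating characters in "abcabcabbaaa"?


Input: "abcabcabbaaa"
Scanning for longest run:
  Position 1 ('b'): new char, reset run to 1
  Position 2 ('c'): new char, reset run to 1
  Position 3 ('a'): new char, reset run to 1
  Position 4 ('b'): new char, reset run to 1
  Position 5 ('c'): new char, reset run to 1
  Position 6 ('a'): new char, reset run to 1
  Position 7 ('b'): new char, reset run to 1
  Position 8 ('b'): continues run of 'b', length=2
  Position 9 ('a'): new char, reset run to 1
  Position 10 ('a'): continues run of 'a', length=2
  Position 11 ('a'): continues run of 'a', length=3
Longest run: 'a' with length 3

3


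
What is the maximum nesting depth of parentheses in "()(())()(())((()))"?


Input: "()(())()(())((()))"
Tracking depth:
  Position 0 '(': depth becomes 1
  Position 1 ')': depth becomes 0
  Position 2 '(': depth becomes 1
  Position 3 '(': depth becomes 2
  Position 4 ')': depth becomes 1
  Position 5 ')': depth becomes 0
  Position 6 '(': depth becomes 1
  Position 7 ')': depth becomes 0
  Position 8 '(': depth becomes 1
  Position 9 '(': depth becomes 2
  Position 10 ')': depth becomes 1
  Position 11 ')': depth becomes 0
  Position 12 '(': depth becomes 1
  Position 13 '(': depth becomes 2
  Position 14 '(': depth becomes 3
  Position 15 ')': depth becomes 2
  Position 16 ')': depth becomes 1
  Position 17 ')': depth becomes 0
Maximum depth reached: 3

3


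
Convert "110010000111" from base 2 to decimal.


Input: "110010000111" in base 2
Positional expansion:
  Digit '1' (value 1) x 2^11 = 2048
  Digit '1' (value 1) x 2^10 = 1024
  Digit '0' (value 0) x 2^9 = 0
  Digit '0' (value 0) x 2^8 = 0
  Digit '1' (value 1) x 2^7 = 128
  Digit '0' (value 0) x 2^6 = 0
  Digit '0' (value 0) x 2^5 = 0
  Digit '0' (value 0) x 2^4 = 0
  Digit '0' (value 0) x 2^3 = 0
  Digit '1' (value 1) x 2^2 = 4
  Digit '1' (value 1) x 2^1 = 2
  Digit '1' (value 1) x 2^0 = 1
Sum = 3207

3207


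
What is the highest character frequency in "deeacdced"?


Input: deeacdced
Character counts:
  'a': 1
  'c': 2
  'd': 3
  'e': 3
Maximum frequency: 3

3


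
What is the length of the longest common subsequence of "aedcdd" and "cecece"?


LCS of "aedcdd" and "cecece"
DP table:
           c    e    c    e    c    e
      0    0    0    0    0    0    0
  a   0    0    0    0    0    0    0
  e   0    0    1    1    1    1    1
  d   0    0    1    1    1    1    1
  c   0    1    1    2    2    2    2
  d   0    1    1    2    2    2    2
  d   0    1    1    2    2    2    2
LCS length = dp[6][6] = 2

2


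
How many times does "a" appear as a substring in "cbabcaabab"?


Searching for "a" in "cbabcaabab"
Scanning each position:
  Position 0: "c" => no
  Position 1: "b" => no
  Position 2: "a" => MATCH
  Position 3: "b" => no
  Position 4: "c" => no
  Position 5: "a" => MATCH
  Position 6: "a" => MATCH
  Position 7: "b" => no
  Position 8: "a" => MATCH
  Position 9: "b" => no
Total occurrences: 4

4


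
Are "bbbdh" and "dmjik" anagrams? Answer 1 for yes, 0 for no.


Strings: "bbbdh", "dmjik"
Sorted first:  bbbdh
Sorted second: dijkm
Differ at position 0: 'b' vs 'd' => not anagrams

0


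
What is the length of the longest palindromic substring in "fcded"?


Input: "fcded"
Checking substrings for palindromes:
  [2:5] "ded" (len 3) => palindrome
Longest palindromic substring: "ded" with length 3

3


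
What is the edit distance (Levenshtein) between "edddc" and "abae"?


Computing edit distance: "edddc" -> "abae"
DP table:
           a    b    a    e
      0    1    2    3    4
  e   1    1    2    3    3
  d   2    2    2    3    4
  d   3    3    3    3    4
  d   4    4    4    4    4
  c   5    5    5    5    5
Edit distance = dp[5][4] = 5

5


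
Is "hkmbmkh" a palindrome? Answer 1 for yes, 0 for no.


Input: hkmbmkh
Reversed: hkmbmkh
  Compare pos 0 ('h') with pos 6 ('h'): match
  Compare pos 1 ('k') with pos 5 ('k'): match
  Compare pos 2 ('m') with pos 4 ('m'): match
Result: palindrome

1


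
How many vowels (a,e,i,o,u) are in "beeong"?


Input: beeong
Checking each character:
  'b' at position 0: consonant
  'e' at position 1: vowel (running total: 1)
  'e' at position 2: vowel (running total: 2)
  'o' at position 3: vowel (running total: 3)
  'n' at position 4: consonant
  'g' at position 5: consonant
Total vowels: 3

3


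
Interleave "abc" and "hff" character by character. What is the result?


Interleaving "abc" and "hff":
  Position 0: 'a' from first, 'h' from second => "ah"
  Position 1: 'b' from first, 'f' from second => "bf"
  Position 2: 'c' from first, 'f' from second => "cf"
Result: ahbfcf

ahbfcf


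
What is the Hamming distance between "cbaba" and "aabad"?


Comparing "cbaba" and "aabad" position by position:
  Position 0: 'c' vs 'a' => differ
  Position 1: 'b' vs 'a' => differ
  Position 2: 'a' vs 'b' => differ
  Position 3: 'b' vs 'a' => differ
  Position 4: 'a' vs 'd' => differ
Total differences (Hamming distance): 5

5


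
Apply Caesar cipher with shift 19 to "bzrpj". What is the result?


Caesar cipher: shift "bzrpj" by 19
  'b' (pos 1) + 19 = pos 20 = 'u'
  'z' (pos 25) + 19 = pos 18 = 's'
  'r' (pos 17) + 19 = pos 10 = 'k'
  'p' (pos 15) + 19 = pos 8 = 'i'
  'j' (pos 9) + 19 = pos 2 = 'c'
Result: uskic

uskic


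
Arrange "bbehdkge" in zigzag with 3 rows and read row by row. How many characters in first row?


Zigzag "bbehdkge" into 3 rows:
Placing characters:
  'b' => row 0
  'b' => row 1
  'e' => row 2
  'h' => row 1
  'd' => row 0
  'k' => row 1
  'g' => row 2
  'e' => row 1
Rows:
  Row 0: "bd"
  Row 1: "bhke"
  Row 2: "eg"
First row length: 2

2


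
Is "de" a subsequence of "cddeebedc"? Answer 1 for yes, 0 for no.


Check if "de" is a subsequence of "cddeebedc"
Greedy scan:
  Position 0 ('c'): no match needed
  Position 1 ('d'): matches sub[0] = 'd'
  Position 2 ('d'): no match needed
  Position 3 ('e'): matches sub[1] = 'e'
  Position 4 ('e'): no match needed
  Position 5 ('b'): no match needed
  Position 6 ('e'): no match needed
  Position 7 ('d'): no match needed
  Position 8 ('c'): no match needed
All 2 characters matched => is a subsequence

1


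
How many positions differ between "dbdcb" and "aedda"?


Comparing "dbdcb" and "aedda" position by position:
  Position 0: 'd' vs 'a' => DIFFER
  Position 1: 'b' vs 'e' => DIFFER
  Position 2: 'd' vs 'd' => same
  Position 3: 'c' vs 'd' => DIFFER
  Position 4: 'b' vs 'a' => DIFFER
Positions that differ: 4

4


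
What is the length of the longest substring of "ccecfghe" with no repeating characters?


Input: "ccecfghe"
Sliding window (track last position of each char):
  Position 0 ('c'): window [0,0] length 1 -- new best
  Position 1 ('c'): repeat (last at 0), move window start to 1
  Position 1 ('c'): window [1,1] length 1
  Position 2 ('e'): window [1,2] length 2 -- new best
  Position 3 ('c'): repeat (last at 1), move window start to 2
  Position 3 ('c'): window [2,3] length 2
  Position 4 ('f'): window [2,4] length 3 -- new best
  Position 5 ('g'): window [2,5] length 4 -- new best
  Position 6 ('h'): window [2,6] length 5 -- new best
  Position 7 ('e'): repeat (last at 2), move window start to 3
  Position 7 ('e'): window [3,7] length 5
Longest substring with no repeats: "ecfgh" with length 5

5


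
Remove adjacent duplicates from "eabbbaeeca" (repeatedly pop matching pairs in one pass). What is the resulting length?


Input: eabbbaeeca
Stack-based adjacent duplicate removal:
  Read 'e': push. Stack: e
  Read 'a': push. Stack: ea
  Read 'b': push. Stack: eab
  Read 'b': matches stack top 'b' => pop. Stack: ea
  Read 'b': push. Stack: eab
  Read 'a': push. Stack: eaba
  Read 'e': push. Stack: eabae
  Read 'e': matches stack top 'e' => pop. Stack: eaba
  Read 'c': push. Stack: eabac
  Read 'a': push. Stack: eabaca
Final stack: "eabaca" (length 6)

6


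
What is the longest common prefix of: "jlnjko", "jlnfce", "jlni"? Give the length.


Words: jlnjko, jlnfce, jlni
  Position 0: all 'j' => match
  Position 1: all 'l' => match
  Position 2: all 'n' => match
  Position 3: ('j', 'f', 'i') => mismatch, stop
LCP = "jln" (length 3)

3


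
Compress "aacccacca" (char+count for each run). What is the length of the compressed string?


Input: aacccacca
Runs:
  'a' x 2 => "a2"
  'c' x 3 => "c3"
  'a' x 1 => "a1"
  'c' x 2 => "c2"
  'a' x 1 => "a1"
Compressed: "a2c3a1c2a1"
Compressed length: 10

10


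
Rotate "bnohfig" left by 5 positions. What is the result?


Input: "bnohfig", rotate left by 5
First 5 characters: "bnohf"
Remaining characters: "ig"
Concatenate remaining + first: "ig" + "bnohf" = "igbnohf"

igbnohf


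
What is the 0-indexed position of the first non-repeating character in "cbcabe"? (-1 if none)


Input: cbcabe
Character frequencies:
  'a': 1
  'b': 2
  'c': 2
  'e': 1
Scanning left to right for freq == 1:
  Position 0 ('c'): freq=2, skip
  Position 1 ('b'): freq=2, skip
  Position 2 ('c'): freq=2, skip
  Position 3 ('a'): unique! => answer = 3

3


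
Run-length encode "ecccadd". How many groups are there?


Input: ecccadd
Scanning for consecutive runs:
  Group 1: 'e' x 1 (positions 0-0)
  Group 2: 'c' x 3 (positions 1-3)
  Group 3: 'a' x 1 (positions 4-4)
  Group 4: 'd' x 2 (positions 5-6)
Total groups: 4

4


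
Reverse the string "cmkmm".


Input: cmkmm
Reading characters right to left:
  Position 4: 'm'
  Position 3: 'm'
  Position 2: 'k'
  Position 1: 'm'
  Position 0: 'c'
Reversed: mmkmc

mmkmc


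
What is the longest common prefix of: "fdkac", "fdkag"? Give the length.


Words: fdkac, fdkag
  Position 0: all 'f' => match
  Position 1: all 'd' => match
  Position 2: all 'k' => match
  Position 3: all 'a' => match
  Position 4: ('c', 'g') => mismatch, stop
LCP = "fdka" (length 4)

4


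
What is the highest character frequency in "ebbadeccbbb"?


Input: ebbadeccbbb
Character counts:
  'a': 1
  'b': 5
  'c': 2
  'd': 1
  'e': 2
Maximum frequency: 5

5


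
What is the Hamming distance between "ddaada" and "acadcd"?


Comparing "ddaada" and "acadcd" position by position:
  Position 0: 'd' vs 'a' => differ
  Position 1: 'd' vs 'c' => differ
  Position 2: 'a' vs 'a' => same
  Position 3: 'a' vs 'd' => differ
  Position 4: 'd' vs 'c' => differ
  Position 5: 'a' vs 'd' => differ
Total differences (Hamming distance): 5

5


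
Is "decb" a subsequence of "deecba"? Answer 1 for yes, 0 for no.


Check if "decb" is a subsequence of "deecba"
Greedy scan:
  Position 0 ('d'): matches sub[0] = 'd'
  Position 1 ('e'): matches sub[1] = 'e'
  Position 2 ('e'): no match needed
  Position 3 ('c'): matches sub[2] = 'c'
  Position 4 ('b'): matches sub[3] = 'b'
  Position 5 ('a'): no match needed
All 4 characters matched => is a subsequence

1


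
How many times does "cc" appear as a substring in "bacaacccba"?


Searching for "cc" in "bacaacccba"
Scanning each position:
  Position 0: "ba" => no
  Position 1: "ac" => no
  Position 2: "ca" => no
  Position 3: "aa" => no
  Position 4: "ac" => no
  Position 5: "cc" => MATCH
  Position 6: "cc" => MATCH
  Position 7: "cb" => no
  Position 8: "ba" => no
Total occurrences: 2

2


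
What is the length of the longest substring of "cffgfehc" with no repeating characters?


Input: "cffgfehc"
Sliding window (track last position of each char):
  Position 0 ('c'): window [0,0] length 1 -- new best
  Position 1 ('f'): window [0,1] length 2 -- new best
  Position 2 ('f'): repeat (last at 1), move window start to 2
  Position 2 ('f'): window [2,2] length 1
  Position 3 ('g'): window [2,3] length 2
  Position 4 ('f'): repeat (last at 2), move window start to 3
  Position 4 ('f'): window [3,4] length 2
  Position 5 ('e'): window [3,5] length 3 -- new best
  Position 6 ('h'): window [3,6] length 4 -- new best
  Position 7 ('c'): window [3,7] length 5 -- new best
Longest substring with no repeats: "gfehc" with length 5

5


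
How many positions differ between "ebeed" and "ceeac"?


Comparing "ebeed" and "ceeac" position by position:
  Position 0: 'e' vs 'c' => DIFFER
  Position 1: 'b' vs 'e' => DIFFER
  Position 2: 'e' vs 'e' => same
  Position 3: 'e' vs 'a' => DIFFER
  Position 4: 'd' vs 'c' => DIFFER
Positions that differ: 4

4


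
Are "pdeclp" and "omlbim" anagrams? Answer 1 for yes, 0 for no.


Strings: "pdeclp", "omlbim"
Sorted first:  cdelpp
Sorted second: bilmmo
Differ at position 0: 'c' vs 'b' => not anagrams

0


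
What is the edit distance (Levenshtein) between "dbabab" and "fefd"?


Computing edit distance: "dbabab" -> "fefd"
DP table:
           f    e    f    d
      0    1    2    3    4
  d   1    1    2    3    3
  b   2    2    2    3    4
  a   3    3    3    3    4
  b   4    4    4    4    4
  a   5    5    5    5    5
  b   6    6    6    6    6
Edit distance = dp[6][4] = 6

6


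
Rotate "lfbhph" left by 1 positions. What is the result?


Input: "lfbhph", rotate left by 1
First 1 characters: "l"
Remaining characters: "fbhph"
Concatenate remaining + first: "fbhph" + "l" = "fbhphl"

fbhphl


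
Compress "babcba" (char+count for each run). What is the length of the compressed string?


Input: babcba
Runs:
  'b' x 1 => "b1"
  'a' x 1 => "a1"
  'b' x 1 => "b1"
  'c' x 1 => "c1"
  'b' x 1 => "b1"
  'a' x 1 => "a1"
Compressed: "b1a1b1c1b1a1"
Compressed length: 12

12


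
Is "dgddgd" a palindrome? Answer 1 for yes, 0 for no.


Input: dgddgd
Reversed: dgddgd
  Compare pos 0 ('d') with pos 5 ('d'): match
  Compare pos 1 ('g') with pos 4 ('g'): match
  Compare pos 2 ('d') with pos 3 ('d'): match
Result: palindrome

1


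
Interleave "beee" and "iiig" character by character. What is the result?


Interleaving "beee" and "iiig":
  Position 0: 'b' from first, 'i' from second => "bi"
  Position 1: 'e' from first, 'i' from second => "ei"
  Position 2: 'e' from first, 'i' from second => "ei"
  Position 3: 'e' from first, 'g' from second => "eg"
Result: bieieieg

bieieieg


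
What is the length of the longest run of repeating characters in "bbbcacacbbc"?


Input: "bbbcacacbbc"
Scanning for longest run:
  Position 1 ('b'): continues run of 'b', length=2
  Position 2 ('b'): continues run of 'b', length=3
  Position 3 ('c'): new char, reset run to 1
  Position 4 ('a'): new char, reset run to 1
  Position 5 ('c'): new char, reset run to 1
  Position 6 ('a'): new char, reset run to 1
  Position 7 ('c'): new char, reset run to 1
  Position 8 ('b'): new char, reset run to 1
  Position 9 ('b'): continues run of 'b', length=2
  Position 10 ('c'): new char, reset run to 1
Longest run: 'b' with length 3

3


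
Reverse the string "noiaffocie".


Input: noiaffocie
Reading characters right to left:
  Position 9: 'e'
  Position 8: 'i'
  Position 7: 'c'
  Position 6: 'o'
  Position 5: 'f'
  Position 4: 'f'
  Position 3: 'a'
  Position 2: 'i'
  Position 1: 'o'
  Position 0: 'n'
Reversed: eicoffaion

eicoffaion


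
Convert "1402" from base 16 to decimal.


Input: "1402" in base 16
Positional expansion:
  Digit '1' (value 1) x 16^3 = 4096
  Digit '4' (value 4) x 16^2 = 1024
  Digit '0' (value 0) x 16^1 = 0
  Digit '2' (value 2) x 16^0 = 2
Sum = 5122

5122


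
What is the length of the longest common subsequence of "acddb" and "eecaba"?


LCS of "acddb" and "eecaba"
DP table:
           e    e    c    a    b    a
      0    0    0    0    0    0    0
  a   0    0    0    0    1    1    1
  c   0    0    0    1    1    1    1
  d   0    0    0    1    1    1    1
  d   0    0    0    1    1    1    1
  b   0    0    0    1    1    2    2
LCS length = dp[5][6] = 2

2


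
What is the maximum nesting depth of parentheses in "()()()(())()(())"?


Input: "()()()(())()(())"
Tracking depth:
  Position 0 '(': depth becomes 1
  Position 1 ')': depth becomes 0
  Position 2 '(': depth becomes 1
  Position 3 ')': depth becomes 0
  Position 4 '(': depth becomes 1
  Position 5 ')': depth becomes 0
  Position 6 '(': depth becomes 1
  Position 7 '(': depth becomes 2
  Position 8 ')': depth becomes 1
  Position 9 ')': depth becomes 0
  Position 10 '(': depth becomes 1
  Position 11 ')': depth becomes 0
  Position 12 '(': depth becomes 1
  Position 13 '(': depth becomes 2
  Position 14 ')': depth becomes 1
  Position 15 ')': depth becomes 0
Maximum depth reached: 2

2


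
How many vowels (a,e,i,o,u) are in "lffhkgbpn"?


Input: lffhkgbpn
Checking each character:
  'l' at position 0: consonant
  'f' at position 1: consonant
  'f' at position 2: consonant
  'h' at position 3: consonant
  'k' at position 4: consonant
  'g' at position 5: consonant
  'b' at position 6: consonant
  'p' at position 7: consonant
  'n' at position 8: consonant
Total vowels: 0

0


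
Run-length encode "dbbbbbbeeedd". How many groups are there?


Input: dbbbbbbeeedd
Scanning for consecutive runs:
  Group 1: 'd' x 1 (positions 0-0)
  Group 2: 'b' x 6 (positions 1-6)
  Group 3: 'e' x 3 (positions 7-9)
  Group 4: 'd' x 2 (positions 10-11)
Total groups: 4

4


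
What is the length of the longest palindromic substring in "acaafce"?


Input: "acaafce"
Checking substrings for palindromes:
  [0:3] "aca" (len 3) => palindrome
  [2:4] "aa" (len 2) => palindrome
Longest palindromic substring: "aca" with length 3

3


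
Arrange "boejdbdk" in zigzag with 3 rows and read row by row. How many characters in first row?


Zigzag "boejdbdk" into 3 rows:
Placing characters:
  'b' => row 0
  'o' => row 1
  'e' => row 2
  'j' => row 1
  'd' => row 0
  'b' => row 1
  'd' => row 2
  'k' => row 1
Rows:
  Row 0: "bd"
  Row 1: "ojbk"
  Row 2: "ed"
First row length: 2

2


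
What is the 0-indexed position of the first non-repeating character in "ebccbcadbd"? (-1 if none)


Input: ebccbcadbd
Character frequencies:
  'a': 1
  'b': 3
  'c': 3
  'd': 2
  'e': 1
Scanning left to right for freq == 1:
  Position 0 ('e'): unique! => answer = 0

0


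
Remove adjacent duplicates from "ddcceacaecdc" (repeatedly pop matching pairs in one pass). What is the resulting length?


Input: ddcceacaecdc
Stack-based adjacent duplicate removal:
  Read 'd': push. Stack: d
  Read 'd': matches stack top 'd' => pop. Stack: (empty)
  Read 'c': push. Stack: c
  Read 'c': matches stack top 'c' => pop. Stack: (empty)
  Read 'e': push. Stack: e
  Read 'a': push. Stack: ea
  Read 'c': push. Stack: eac
  Read 'a': push. Stack: eaca
  Read 'e': push. Stack: eacae
  Read 'c': push. Stack: eacaec
  Read 'd': push. Stack: eacaecd
  Read 'c': push. Stack: eacaecdc
Final stack: "eacaecdc" (length 8)

8


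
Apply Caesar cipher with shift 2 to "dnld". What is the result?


Caesar cipher: shift "dnld" by 2
  'd' (pos 3) + 2 = pos 5 = 'f'
  'n' (pos 13) + 2 = pos 15 = 'p'
  'l' (pos 11) + 2 = pos 13 = 'n'
  'd' (pos 3) + 2 = pos 5 = 'f'
Result: fpnf

fpnf


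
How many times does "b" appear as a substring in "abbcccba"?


Searching for "b" in "abbcccba"
Scanning each position:
  Position 0: "a" => no
  Position 1: "b" => MATCH
  Position 2: "b" => MATCH
  Position 3: "c" => no
  Position 4: "c" => no
  Position 5: "c" => no
  Position 6: "b" => MATCH
  Position 7: "a" => no
Total occurrences: 3

3


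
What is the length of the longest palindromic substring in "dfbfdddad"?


Input: "dfbfdddad"
Checking substrings for palindromes:
  [0:5] "dfbfd" (len 5) => palindrome
  [1:4] "fbf" (len 3) => palindrome
  [4:7] "ddd" (len 3) => palindrome
  [6:9] "dad" (len 3) => palindrome
  [4:6] "dd" (len 2) => palindrome
  [5:7] "dd" (len 2) => palindrome
Longest palindromic substring: "dfbfd" with length 5

5


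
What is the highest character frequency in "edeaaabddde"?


Input: edeaaabddde
Character counts:
  'a': 3
  'b': 1
  'd': 4
  'e': 3
Maximum frequency: 4

4


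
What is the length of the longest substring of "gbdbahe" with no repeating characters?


Input: "gbdbahe"
Sliding window (track last position of each char):
  Position 0 ('g'): window [0,0] length 1 -- new best
  Position 1 ('b'): window [0,1] length 2 -- new best
  Position 2 ('d'): window [0,2] length 3 -- new best
  Position 3 ('b'): repeat (last at 1), move window start to 2
  Position 3 ('b'): window [2,3] length 2
  Position 4 ('a'): window [2,4] length 3
  Position 5 ('h'): window [2,5] length 4 -- new best
  Position 6 ('e'): window [2,6] length 5 -- new best
Longest substring with no repeats: "dbahe" with length 5

5


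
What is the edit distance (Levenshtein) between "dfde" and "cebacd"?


Computing edit distance: "dfde" -> "cebacd"
DP table:
           c    e    b    a    c    d
      0    1    2    3    4    5    6
  d   1    1    2    3    4    5    5
  f   2    2    2    3    4    5    6
  d   3    3    3    3    4    5    5
  e   4    4    3    4    4    5    6
Edit distance = dp[4][6] = 6

6


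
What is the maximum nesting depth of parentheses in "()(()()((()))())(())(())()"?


Input: "()(()()((()))())(())(())()"
Tracking depth:
  Position 0 '(': depth becomes 1
  Position 1 ')': depth becomes 0
  Position 2 '(': depth becomes 1
  Position 3 '(': depth becomes 2
  Position 4 ')': depth becomes 1
  Position 5 '(': depth becomes 2
  Position 6 ')': depth becomes 1
  Position 7 '(': depth becomes 2
  Position 8 '(': depth becomes 3
  Position 9 '(': depth becomes 4
  Position 10 ')': depth becomes 3
  Position 11 ')': depth becomes 2
  Position 12 ')': depth becomes 1
  Position 13 '(': depth becomes 2
  Position 14 ')': depth becomes 1
  Position 15 ')': depth becomes 0
  Position 16 '(': depth becomes 1
  Position 17 '(': depth becomes 2
  Position 18 ')': depth becomes 1
  Position 19 ')': depth becomes 0
  Position 20 '(': depth becomes 1
  Position 21 '(': depth becomes 2
  Position 22 ')': depth becomes 1
  Position 23 ')': depth becomes 0
  Position 24 '(': depth becomes 1
  Position 25 ')': depth becomes 0
Maximum depth reached: 4

4


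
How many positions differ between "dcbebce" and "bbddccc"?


Comparing "dcbebce" and "bbddccc" position by position:
  Position 0: 'd' vs 'b' => DIFFER
  Position 1: 'c' vs 'b' => DIFFER
  Position 2: 'b' vs 'd' => DIFFER
  Position 3: 'e' vs 'd' => DIFFER
  Position 4: 'b' vs 'c' => DIFFER
  Position 5: 'c' vs 'c' => same
  Position 6: 'e' vs 'c' => DIFFER
Positions that differ: 6

6


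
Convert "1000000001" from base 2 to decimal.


Input: "1000000001" in base 2
Positional expansion:
  Digit '1' (value 1) x 2^9 = 512
  Digit '0' (value 0) x 2^8 = 0
  Digit '0' (value 0) x 2^7 = 0
  Digit '0' (value 0) x 2^6 = 0
  Digit '0' (value 0) x 2^5 = 0
  Digit '0' (value 0) x 2^4 = 0
  Digit '0' (value 0) x 2^3 = 0
  Digit '0' (value 0) x 2^2 = 0
  Digit '0' (value 0) x 2^1 = 0
  Digit '1' (value 1) x 2^0 = 1
Sum = 513

513


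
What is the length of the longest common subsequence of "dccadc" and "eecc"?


LCS of "dccadc" and "eecc"
DP table:
           e    e    c    c
      0    0    0    0    0
  d   0    0    0    0    0
  c   0    0    0    1    1
  c   0    0    0    1    2
  a   0    0    0    1    2
  d   0    0    0    1    2
  c   0    0    0    1    2
LCS length = dp[6][4] = 2

2


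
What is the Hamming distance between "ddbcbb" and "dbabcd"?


Comparing "ddbcbb" and "dbabcd" position by position:
  Position 0: 'd' vs 'd' => same
  Position 1: 'd' vs 'b' => differ
  Position 2: 'b' vs 'a' => differ
  Position 3: 'c' vs 'b' => differ
  Position 4: 'b' vs 'c' => differ
  Position 5: 'b' vs 'd' => differ
Total differences (Hamming distance): 5

5


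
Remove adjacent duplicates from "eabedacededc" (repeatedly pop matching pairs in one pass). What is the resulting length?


Input: eabedacededc
Stack-based adjacent duplicate removal:
  Read 'e': push. Stack: e
  Read 'a': push. Stack: ea
  Read 'b': push. Stack: eab
  Read 'e': push. Stack: eabe
  Read 'd': push. Stack: eabed
  Read 'a': push. Stack: eabeda
  Read 'c': push. Stack: eabedac
  Read 'e': push. Stack: eabedace
  Read 'd': push. Stack: eabedaced
  Read 'e': push. Stack: eabedacede
  Read 'd': push. Stack: eabedaceded
  Read 'c': push. Stack: eabedacededc
Final stack: "eabedacededc" (length 12)

12


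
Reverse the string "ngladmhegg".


Input: ngladmhegg
Reading characters right to left:
  Position 9: 'g'
  Position 8: 'g'
  Position 7: 'e'
  Position 6: 'h'
  Position 5: 'm'
  Position 4: 'd'
  Position 3: 'a'
  Position 2: 'l'
  Position 1: 'g'
  Position 0: 'n'
Reversed: ggehmdalgn

ggehmdalgn


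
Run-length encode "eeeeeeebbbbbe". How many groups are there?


Input: eeeeeeebbbbbe
Scanning for consecutive runs:
  Group 1: 'e' x 7 (positions 0-6)
  Group 2: 'b' x 5 (positions 7-11)
  Group 3: 'e' x 1 (positions 12-12)
Total groups: 3

3


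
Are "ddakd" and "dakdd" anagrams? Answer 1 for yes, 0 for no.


Strings: "ddakd", "dakdd"
Sorted first:  adddk
Sorted second: adddk
Sorted forms match => anagrams

1


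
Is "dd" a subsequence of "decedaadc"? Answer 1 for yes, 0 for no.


Check if "dd" is a subsequence of "decedaadc"
Greedy scan:
  Position 0 ('d'): matches sub[0] = 'd'
  Position 1 ('e'): no match needed
  Position 2 ('c'): no match needed
  Position 3 ('e'): no match needed
  Position 4 ('d'): matches sub[1] = 'd'
  Position 5 ('a'): no match needed
  Position 6 ('a'): no match needed
  Position 7 ('d'): no match needed
  Position 8 ('c'): no match needed
All 2 characters matched => is a subsequence

1


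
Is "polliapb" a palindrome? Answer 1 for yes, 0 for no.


Input: polliapb
Reversed: bpaillop
  Compare pos 0 ('p') with pos 7 ('b'): MISMATCH
  Compare pos 1 ('o') with pos 6 ('p'): MISMATCH
  Compare pos 2 ('l') with pos 5 ('a'): MISMATCH
  Compare pos 3 ('l') with pos 4 ('i'): MISMATCH
Result: not a palindrome

0


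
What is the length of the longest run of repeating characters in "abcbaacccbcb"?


Input: "abcbaacccbcb"
Scanning for longest run:
  Position 1 ('b'): new char, reset run to 1
  Position 2 ('c'): new char, reset run to 1
  Position 3 ('b'): new char, reset run to 1
  Position 4 ('a'): new char, reset run to 1
  Position 5 ('a'): continues run of 'a', length=2
  Position 6 ('c'): new char, reset run to 1
  Position 7 ('c'): continues run of 'c', length=2
  Position 8 ('c'): continues run of 'c', length=3
  Position 9 ('b'): new char, reset run to 1
  Position 10 ('c'): new char, reset run to 1
  Position 11 ('b'): new char, reset run to 1
Longest run: 'c' with length 3

3


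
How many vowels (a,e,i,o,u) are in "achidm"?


Input: achidm
Checking each character:
  'a' at position 0: vowel (running total: 1)
  'c' at position 1: consonant
  'h' at position 2: consonant
  'i' at position 3: vowel (running total: 2)
  'd' at position 4: consonant
  'm' at position 5: consonant
Total vowels: 2

2


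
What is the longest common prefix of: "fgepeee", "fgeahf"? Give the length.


Words: fgepeee, fgeahf
  Position 0: all 'f' => match
  Position 1: all 'g' => match
  Position 2: all 'e' => match
  Position 3: ('p', 'a') => mismatch, stop
LCP = "fge" (length 3)

3


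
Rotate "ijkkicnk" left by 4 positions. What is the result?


Input: "ijkkicnk", rotate left by 4
First 4 characters: "ijkk"
Remaining characters: "icnk"
Concatenate remaining + first: "icnk" + "ijkk" = "icnkijkk"

icnkijkk


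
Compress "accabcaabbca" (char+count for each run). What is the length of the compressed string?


Input: accabcaabbca
Runs:
  'a' x 1 => "a1"
  'c' x 2 => "c2"
  'a' x 1 => "a1"
  'b' x 1 => "b1"
  'c' x 1 => "c1"
  'a' x 2 => "a2"
  'b' x 2 => "b2"
  'c' x 1 => "c1"
  'a' x 1 => "a1"
Compressed: "a1c2a1b1c1a2b2c1a1"
Compressed length: 18

18


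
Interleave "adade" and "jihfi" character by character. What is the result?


Interleaving "adade" and "jihfi":
  Position 0: 'a' from first, 'j' from second => "aj"
  Position 1: 'd' from first, 'i' from second => "di"
  Position 2: 'a' from first, 'h' from second => "ah"
  Position 3: 'd' from first, 'f' from second => "df"
  Position 4: 'e' from first, 'i' from second => "ei"
Result: ajdiahdfei

ajdiahdfei


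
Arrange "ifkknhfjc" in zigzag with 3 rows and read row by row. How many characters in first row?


Zigzag "ifkknhfjc" into 3 rows:
Placing characters:
  'i' => row 0
  'f' => row 1
  'k' => row 2
  'k' => row 1
  'n' => row 0
  'h' => row 1
  'f' => row 2
  'j' => row 1
  'c' => row 0
Rows:
  Row 0: "inc"
  Row 1: "fkhj"
  Row 2: "kf"
First row length: 3

3


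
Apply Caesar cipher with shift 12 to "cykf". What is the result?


Caesar cipher: shift "cykf" by 12
  'c' (pos 2) + 12 = pos 14 = 'o'
  'y' (pos 24) + 12 = pos 10 = 'k'
  'k' (pos 10) + 12 = pos 22 = 'w'
  'f' (pos 5) + 12 = pos 17 = 'r'
Result: okwr

okwr


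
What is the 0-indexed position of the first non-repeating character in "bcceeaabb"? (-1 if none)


Input: bcceeaabb
Character frequencies:
  'a': 2
  'b': 3
  'c': 2
  'e': 2
Scanning left to right for freq == 1:
  Position 0 ('b'): freq=3, skip
  Position 1 ('c'): freq=2, skip
  Position 2 ('c'): freq=2, skip
  Position 3 ('e'): freq=2, skip
  Position 4 ('e'): freq=2, skip
  Position 5 ('a'): freq=2, skip
  Position 6 ('a'): freq=2, skip
  Position 7 ('b'): freq=3, skip
  Position 8 ('b'): freq=3, skip
  No unique character found => answer = -1

-1


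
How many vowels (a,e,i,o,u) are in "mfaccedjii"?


Input: mfaccedjii
Checking each character:
  'm' at position 0: consonant
  'f' at position 1: consonant
  'a' at position 2: vowel (running total: 1)
  'c' at position 3: consonant
  'c' at position 4: consonant
  'e' at position 5: vowel (running total: 2)
  'd' at position 6: consonant
  'j' at position 7: consonant
  'i' at position 8: vowel (running total: 3)
  'i' at position 9: vowel (running total: 4)
Total vowels: 4

4


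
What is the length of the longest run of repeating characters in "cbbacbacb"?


Input: "cbbacbacb"
Scanning for longest run:
  Position 1 ('b'): new char, reset run to 1
  Position 2 ('b'): continues run of 'b', length=2
  Position 3 ('a'): new char, reset run to 1
  Position 4 ('c'): new char, reset run to 1
  Position 5 ('b'): new char, reset run to 1
  Position 6 ('a'): new char, reset run to 1
  Position 7 ('c'): new char, reset run to 1
  Position 8 ('b'): new char, reset run to 1
Longest run: 'b' with length 2

2


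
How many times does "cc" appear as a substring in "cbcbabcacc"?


Searching for "cc" in "cbcbabcacc"
Scanning each position:
  Position 0: "cb" => no
  Position 1: "bc" => no
  Position 2: "cb" => no
  Position 3: "ba" => no
  Position 4: "ab" => no
  Position 5: "bc" => no
  Position 6: "ca" => no
  Position 7: "ac" => no
  Position 8: "cc" => MATCH
Total occurrences: 1

1


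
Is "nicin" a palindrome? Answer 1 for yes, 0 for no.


Input: nicin
Reversed: nicin
  Compare pos 0 ('n') with pos 4 ('n'): match
  Compare pos 1 ('i') with pos 3 ('i'): match
Result: palindrome

1


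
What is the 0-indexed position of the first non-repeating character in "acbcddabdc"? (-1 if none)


Input: acbcddabdc
Character frequencies:
  'a': 2
  'b': 2
  'c': 3
  'd': 3
Scanning left to right for freq == 1:
  Position 0 ('a'): freq=2, skip
  Position 1 ('c'): freq=3, skip
  Position 2 ('b'): freq=2, skip
  Position 3 ('c'): freq=3, skip
  Position 4 ('d'): freq=3, skip
  Position 5 ('d'): freq=3, skip
  Position 6 ('a'): freq=2, skip
  Position 7 ('b'): freq=2, skip
  Position 8 ('d'): freq=3, skip
  Position 9 ('c'): freq=3, skip
  No unique character found => answer = -1

-1


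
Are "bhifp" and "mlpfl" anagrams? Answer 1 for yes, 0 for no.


Strings: "bhifp", "mlpfl"
Sorted first:  bfhip
Sorted second: fllmp
Differ at position 0: 'b' vs 'f' => not anagrams

0


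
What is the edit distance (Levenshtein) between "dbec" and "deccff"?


Computing edit distance: "dbec" -> "deccff"
DP table:
           d    e    c    c    f    f
      0    1    2    3    4    5    6
  d   1    0    1    2    3    4    5
  b   2    1    1    2    3    4    5
  e   3    2    1    2    3    4    5
  c   4    3    2    1    2    3    4
Edit distance = dp[4][6] = 4

4


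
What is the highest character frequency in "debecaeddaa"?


Input: debecaeddaa
Character counts:
  'a': 3
  'b': 1
  'c': 1
  'd': 3
  'e': 3
Maximum frequency: 3

3


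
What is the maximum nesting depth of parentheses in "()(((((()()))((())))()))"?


Input: "()(((((()()))((())))()))"
Tracking depth:
  Position 0 '(': depth becomes 1
  Position 1 ')': depth becomes 0
  Position 2 '(': depth becomes 1
  Position 3 '(': depth becomes 2
  Position 4 '(': depth becomes 3
  Position 5 '(': depth becomes 4
  Position 6 '(': depth becomes 5
  Position 7 '(': depth becomes 6
  Position 8 ')': depth becomes 5
  Position 9 '(': depth becomes 6
  Position 10 ')': depth becomes 5
  Position 11 ')': depth becomes 4
  Position 12 ')': depth becomes 3
  Position 13 '(': depth becomes 4
  Position 14 '(': depth becomes 5
  Position 15 '(': depth becomes 6
  Position 16 ')': depth becomes 5
  Position 17 ')': depth becomes 4
  Position 18 ')': depth becomes 3
  Position 19 ')': depth becomes 2
  Position 20 '(': depth becomes 3
  Position 21 ')': depth becomes 2
  Position 22 ')': depth becomes 1
  Position 23 ')': depth becomes 0
Maximum depth reached: 6

6


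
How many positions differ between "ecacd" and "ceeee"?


Comparing "ecacd" and "ceeee" position by position:
  Position 0: 'e' vs 'c' => DIFFER
  Position 1: 'c' vs 'e' => DIFFER
  Position 2: 'a' vs 'e' => DIFFER
  Position 3: 'c' vs 'e' => DIFFER
  Position 4: 'd' vs 'e' => DIFFER
Positions that differ: 5

5


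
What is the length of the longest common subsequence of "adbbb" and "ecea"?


LCS of "adbbb" and "ecea"
DP table:
           e    c    e    a
      0    0    0    0    0
  a   0    0    0    0    1
  d   0    0    0    0    1
  b   0    0    0    0    1
  b   0    0    0    0    1
  b   0    0    0    0    1
LCS length = dp[5][4] = 1

1


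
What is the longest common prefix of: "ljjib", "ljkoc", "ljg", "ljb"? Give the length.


Words: ljjib, ljkoc, ljg, ljb
  Position 0: all 'l' => match
  Position 1: all 'j' => match
  Position 2: ('j', 'k', 'g', 'b') => mismatch, stop
LCP = "lj" (length 2)

2


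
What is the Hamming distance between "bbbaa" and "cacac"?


Comparing "bbbaa" and "cacac" position by position:
  Position 0: 'b' vs 'c' => differ
  Position 1: 'b' vs 'a' => differ
  Position 2: 'b' vs 'c' => differ
  Position 3: 'a' vs 'a' => same
  Position 4: 'a' vs 'c' => differ
Total differences (Hamming distance): 4

4


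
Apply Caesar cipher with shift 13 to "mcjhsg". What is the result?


Caesar cipher: shift "mcjhsg" by 13
  'm' (pos 12) + 13 = pos 25 = 'z'
  'c' (pos 2) + 13 = pos 15 = 'p'
  'j' (pos 9) + 13 = pos 22 = 'w'
  'h' (pos 7) + 13 = pos 20 = 'u'
  's' (pos 18) + 13 = pos 5 = 'f'
  'g' (pos 6) + 13 = pos 19 = 't'
Result: zpwuft

zpwuft


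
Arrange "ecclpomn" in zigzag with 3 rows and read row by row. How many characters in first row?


Zigzag "ecclpomn" into 3 rows:
Placing characters:
  'e' => row 0
  'c' => row 1
  'c' => row 2
  'l' => row 1
  'p' => row 0
  'o' => row 1
  'm' => row 2
  'n' => row 1
Rows:
  Row 0: "ep"
  Row 1: "clon"
  Row 2: "cm"
First row length: 2

2


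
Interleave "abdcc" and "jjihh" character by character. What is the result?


Interleaving "abdcc" and "jjihh":
  Position 0: 'a' from first, 'j' from second => "aj"
  Position 1: 'b' from first, 'j' from second => "bj"
  Position 2: 'd' from first, 'i' from second => "di"
  Position 3: 'c' from first, 'h' from second => "ch"
  Position 4: 'c' from first, 'h' from second => "ch"
Result: ajbjdichch

ajbjdichch


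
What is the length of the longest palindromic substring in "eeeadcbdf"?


Input: "eeeadcbdf"
Checking substrings for palindromes:
  [0:3] "eee" (len 3) => palindrome
  [0:2] "ee" (len 2) => palindrome
  [1:3] "ee" (len 2) => palindrome
Longest palindromic substring: "eee" with length 3

3


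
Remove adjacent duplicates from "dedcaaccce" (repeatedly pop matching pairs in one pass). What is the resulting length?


Input: dedcaaccce
Stack-based adjacent duplicate removal:
  Read 'd': push. Stack: d
  Read 'e': push. Stack: de
  Read 'd': push. Stack: ded
  Read 'c': push. Stack: dedc
  Read 'a': push. Stack: dedca
  Read 'a': matches stack top 'a' => pop. Stack: dedc
  Read 'c': matches stack top 'c' => pop. Stack: ded
  Read 'c': push. Stack: dedc
  Read 'c': matches stack top 'c' => pop. Stack: ded
  Read 'e': push. Stack: dede
Final stack: "dede" (length 4)

4


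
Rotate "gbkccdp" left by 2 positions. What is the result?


Input: "gbkccdp", rotate left by 2
First 2 characters: "gb"
Remaining characters: "kccdp"
Concatenate remaining + first: "kccdp" + "gb" = "kccdpgb"

kccdpgb


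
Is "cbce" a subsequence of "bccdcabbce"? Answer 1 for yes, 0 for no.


Check if "cbce" is a subsequence of "bccdcabbce"
Greedy scan:
  Position 0 ('b'): no match needed
  Position 1 ('c'): matches sub[0] = 'c'
  Position 2 ('c'): no match needed
  Position 3 ('d'): no match needed
  Position 4 ('c'): no match needed
  Position 5 ('a'): no match needed
  Position 6 ('b'): matches sub[1] = 'b'
  Position 7 ('b'): no match needed
  Position 8 ('c'): matches sub[2] = 'c'
  Position 9 ('e'): matches sub[3] = 'e'
All 4 characters matched => is a subsequence

1


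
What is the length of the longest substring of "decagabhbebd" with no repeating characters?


Input: "decagabhbebd"
Sliding window (track last position of each char):
  Position 0 ('d'): window [0,0] length 1 -- new best
  Position 1 ('e'): window [0,1] length 2 -- new best
  Position 2 ('c'): window [0,2] length 3 -- new best
  Position 3 ('a'): window [0,3] length 4 -- new best
  Position 4 ('g'): window [0,4] length 5 -- new best
  Position 5 ('a'): repeat (last at 3), move window start to 4
  Position 5 ('a'): window [4,5] length 2
  Position 6 ('b'): window [4,6] length 3
  Position 7 ('h'): window [4,7] length 4
  Position 8 ('b'): repeat (last at 6), move window start to 7
  Position 8 ('b'): window [7,8] length 2
  Position 9 ('e'): window [7,9] length 3
  Position 10 ('b'): repeat (last at 8), move window start to 9
  Position 10 ('b'): window [9,10] length 2
  Position 11 ('d'): window [9,11] length 3
Longest substring with no repeats: "decag" with length 5

5


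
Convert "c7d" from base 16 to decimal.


Input: "c7d" in base 16
Positional expansion:
  Digit 'c' (value 12) x 16^2 = 3072
  Digit '7' (value 7) x 16^1 = 112
  Digit 'd' (value 13) x 16^0 = 13
Sum = 3197

3197


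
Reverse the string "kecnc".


Input: kecnc
Reading characters right to left:
  Position 4: 'c'
  Position 3: 'n'
  Position 2: 'c'
  Position 1: 'e'
  Position 0: 'k'
Reversed: cncek

cncek


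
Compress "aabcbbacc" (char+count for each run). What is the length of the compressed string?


Input: aabcbbacc
Runs:
  'a' x 2 => "a2"
  'b' x 1 => "b1"
  'c' x 1 => "c1"
  'b' x 2 => "b2"
  'a' x 1 => "a1"
  'c' x 2 => "c2"
Compressed: "a2b1c1b2a1c2"
Compressed length: 12

12


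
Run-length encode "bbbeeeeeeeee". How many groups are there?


Input: bbbeeeeeeeee
Scanning for consecutive runs:
  Group 1: 'b' x 3 (positions 0-2)
  Group 2: 'e' x 9 (positions 3-11)
Total groups: 2

2


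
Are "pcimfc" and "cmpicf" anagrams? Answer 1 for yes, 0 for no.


Strings: "pcimfc", "cmpicf"
Sorted first:  ccfimp
Sorted second: ccfimp
Sorted forms match => anagrams

1


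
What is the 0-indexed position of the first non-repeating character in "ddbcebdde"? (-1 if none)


Input: ddbcebdde
Character frequencies:
  'b': 2
  'c': 1
  'd': 4
  'e': 2
Scanning left to right for freq == 1:
  Position 0 ('d'): freq=4, skip
  Position 1 ('d'): freq=4, skip
  Position 2 ('b'): freq=2, skip
  Position 3 ('c'): unique! => answer = 3

3


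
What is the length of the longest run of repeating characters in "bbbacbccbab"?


Input: "bbbacbccbab"
Scanning for longest run:
  Position 1 ('b'): continues run of 'b', length=2
  Position 2 ('b'): continues run of 'b', length=3
  Position 3 ('a'): new char, reset run to 1
  Position 4 ('c'): new char, reset run to 1
  Position 5 ('b'): new char, reset run to 1
  Position 6 ('c'): new char, reset run to 1
  Position 7 ('c'): continues run of 'c', length=2
  Position 8 ('b'): new char, reset run to 1
  Position 9 ('a'): new char, reset run to 1
  Position 10 ('b'): new char, reset run to 1
Longest run: 'b' with length 3

3
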